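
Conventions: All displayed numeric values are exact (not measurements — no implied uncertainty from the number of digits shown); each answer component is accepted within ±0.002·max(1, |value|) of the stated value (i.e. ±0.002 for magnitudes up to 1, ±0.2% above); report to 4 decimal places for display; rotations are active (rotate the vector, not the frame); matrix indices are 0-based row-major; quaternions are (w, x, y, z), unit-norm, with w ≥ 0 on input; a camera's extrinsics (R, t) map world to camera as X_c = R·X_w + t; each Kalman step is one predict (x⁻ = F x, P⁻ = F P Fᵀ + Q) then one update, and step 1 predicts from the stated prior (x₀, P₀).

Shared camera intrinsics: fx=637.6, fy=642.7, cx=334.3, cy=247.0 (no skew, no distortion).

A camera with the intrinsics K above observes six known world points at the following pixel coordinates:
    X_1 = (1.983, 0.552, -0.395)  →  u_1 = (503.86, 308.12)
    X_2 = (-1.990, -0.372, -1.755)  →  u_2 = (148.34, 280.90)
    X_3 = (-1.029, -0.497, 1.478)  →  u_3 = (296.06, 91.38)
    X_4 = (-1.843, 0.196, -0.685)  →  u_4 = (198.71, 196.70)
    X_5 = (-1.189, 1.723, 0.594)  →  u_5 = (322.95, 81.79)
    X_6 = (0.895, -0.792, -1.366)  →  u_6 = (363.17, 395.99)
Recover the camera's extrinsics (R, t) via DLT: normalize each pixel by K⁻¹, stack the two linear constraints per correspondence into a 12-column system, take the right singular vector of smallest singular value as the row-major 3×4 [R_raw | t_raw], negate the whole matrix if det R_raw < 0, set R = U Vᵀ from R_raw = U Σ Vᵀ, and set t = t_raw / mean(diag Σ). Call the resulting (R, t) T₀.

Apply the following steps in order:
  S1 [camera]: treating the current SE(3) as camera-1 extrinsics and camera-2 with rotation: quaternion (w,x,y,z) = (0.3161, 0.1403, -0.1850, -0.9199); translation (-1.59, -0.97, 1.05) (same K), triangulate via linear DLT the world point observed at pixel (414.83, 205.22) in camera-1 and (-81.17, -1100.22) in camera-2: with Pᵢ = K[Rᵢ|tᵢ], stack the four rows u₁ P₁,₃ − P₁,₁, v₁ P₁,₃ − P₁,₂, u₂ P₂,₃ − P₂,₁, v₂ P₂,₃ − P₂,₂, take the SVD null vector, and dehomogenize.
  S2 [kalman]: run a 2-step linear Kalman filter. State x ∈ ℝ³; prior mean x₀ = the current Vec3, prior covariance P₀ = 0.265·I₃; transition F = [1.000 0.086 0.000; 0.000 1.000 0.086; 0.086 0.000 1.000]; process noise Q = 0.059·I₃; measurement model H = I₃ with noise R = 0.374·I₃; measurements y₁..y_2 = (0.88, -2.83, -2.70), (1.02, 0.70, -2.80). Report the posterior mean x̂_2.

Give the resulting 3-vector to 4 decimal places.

result = (0.7885, -0.0724, -1.9664)

source (pnp_recover): camera pose = R=[0.8941 0.2895 0.3418; 0.4476 -0.5512 -0.7041; -0.0154 0.7825 -0.6224], t=(0.2200, -0.1400, 6.9399)
after S1 (triangulate): (0.5658, 1.8374, -0.4775)
after S2 (kf_track): (0.7885, -0.0724, -1.9664)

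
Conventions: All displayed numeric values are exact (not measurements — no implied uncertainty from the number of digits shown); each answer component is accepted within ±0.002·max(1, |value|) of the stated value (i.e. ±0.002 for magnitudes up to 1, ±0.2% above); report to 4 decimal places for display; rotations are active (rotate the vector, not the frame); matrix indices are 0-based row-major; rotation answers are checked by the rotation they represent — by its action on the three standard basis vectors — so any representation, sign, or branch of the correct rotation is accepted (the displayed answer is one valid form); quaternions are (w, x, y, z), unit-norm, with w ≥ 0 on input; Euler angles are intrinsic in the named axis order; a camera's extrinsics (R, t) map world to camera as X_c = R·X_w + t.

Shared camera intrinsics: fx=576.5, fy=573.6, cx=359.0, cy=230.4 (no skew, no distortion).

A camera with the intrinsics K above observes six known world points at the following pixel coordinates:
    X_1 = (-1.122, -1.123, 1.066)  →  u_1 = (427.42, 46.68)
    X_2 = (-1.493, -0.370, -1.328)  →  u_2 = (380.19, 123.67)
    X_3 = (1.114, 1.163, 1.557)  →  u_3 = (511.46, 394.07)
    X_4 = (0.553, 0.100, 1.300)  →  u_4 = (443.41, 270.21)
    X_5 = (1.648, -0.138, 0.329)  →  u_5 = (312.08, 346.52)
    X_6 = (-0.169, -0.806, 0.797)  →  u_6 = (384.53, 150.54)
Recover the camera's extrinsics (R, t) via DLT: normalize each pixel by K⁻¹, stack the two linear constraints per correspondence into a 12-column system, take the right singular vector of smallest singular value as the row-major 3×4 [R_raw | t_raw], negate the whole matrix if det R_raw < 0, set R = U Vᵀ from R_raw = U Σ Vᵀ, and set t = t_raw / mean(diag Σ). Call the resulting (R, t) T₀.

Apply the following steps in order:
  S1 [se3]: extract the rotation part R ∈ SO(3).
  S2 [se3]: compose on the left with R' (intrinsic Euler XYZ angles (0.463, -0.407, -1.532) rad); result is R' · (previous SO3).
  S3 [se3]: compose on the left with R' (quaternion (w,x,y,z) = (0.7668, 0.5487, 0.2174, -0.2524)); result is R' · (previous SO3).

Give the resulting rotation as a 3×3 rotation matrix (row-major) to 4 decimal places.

rotation (matrix) = ((0.9649, -0.1879, 0.1833), (-0.2535, -0.4857, 0.8366), (-0.0682, -0.8537, -0.5163))

source (pnp_recover): camera pose = R=[-0.5265 0.7197 0.4526; 0.7948 0.6056 -0.0385; -0.3018 0.3395 -0.8909], t=(0.3704, -0.0992, 6.3442)
after S1 (rot_of_se3): [-0.5265 0.7197 0.4526; 0.7948 0.6056 -0.0385; -0.3018 0.3395 -0.8909]
after S2 (compose_so3): [0.8300 0.4470 0.3335; 0.4853 -0.8736 -0.0369; 0.2749 0.1924 -0.9420]
after S3 (compose_so3): [0.9649 -0.1879 0.1833; -0.2535 -0.4857 0.8366; -0.0682 -0.8537 -0.5163]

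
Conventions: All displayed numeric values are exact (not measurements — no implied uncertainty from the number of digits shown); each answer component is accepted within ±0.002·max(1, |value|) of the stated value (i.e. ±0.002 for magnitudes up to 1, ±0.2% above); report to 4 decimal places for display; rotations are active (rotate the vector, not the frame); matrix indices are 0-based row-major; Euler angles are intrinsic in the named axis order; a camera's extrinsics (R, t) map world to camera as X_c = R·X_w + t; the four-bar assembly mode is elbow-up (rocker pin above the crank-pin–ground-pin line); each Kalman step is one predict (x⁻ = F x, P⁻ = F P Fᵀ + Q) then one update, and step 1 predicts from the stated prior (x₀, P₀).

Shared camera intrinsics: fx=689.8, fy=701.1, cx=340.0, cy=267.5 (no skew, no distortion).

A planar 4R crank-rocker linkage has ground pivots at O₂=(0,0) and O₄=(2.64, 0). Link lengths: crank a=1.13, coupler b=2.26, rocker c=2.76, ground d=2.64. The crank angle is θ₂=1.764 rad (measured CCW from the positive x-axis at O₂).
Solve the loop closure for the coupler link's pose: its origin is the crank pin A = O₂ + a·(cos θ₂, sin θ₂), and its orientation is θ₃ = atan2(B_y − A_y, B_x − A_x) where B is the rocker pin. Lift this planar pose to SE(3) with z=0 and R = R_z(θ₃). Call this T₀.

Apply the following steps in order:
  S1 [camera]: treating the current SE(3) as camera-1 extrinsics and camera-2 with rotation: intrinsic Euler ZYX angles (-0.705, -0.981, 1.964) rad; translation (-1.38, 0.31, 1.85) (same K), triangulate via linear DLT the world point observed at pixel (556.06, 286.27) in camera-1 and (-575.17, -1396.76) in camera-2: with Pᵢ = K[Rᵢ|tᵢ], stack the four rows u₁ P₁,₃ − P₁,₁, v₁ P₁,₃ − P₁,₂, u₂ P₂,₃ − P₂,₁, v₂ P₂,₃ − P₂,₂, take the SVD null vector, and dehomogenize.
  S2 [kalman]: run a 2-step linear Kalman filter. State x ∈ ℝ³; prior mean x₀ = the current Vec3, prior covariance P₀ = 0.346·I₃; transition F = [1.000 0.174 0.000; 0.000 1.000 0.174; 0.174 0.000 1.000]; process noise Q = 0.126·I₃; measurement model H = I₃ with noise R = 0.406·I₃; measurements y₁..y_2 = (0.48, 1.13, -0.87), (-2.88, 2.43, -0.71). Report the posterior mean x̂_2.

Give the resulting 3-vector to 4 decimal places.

source (fourbar_fk): coupler pose = R=[0.7772 -0.6293 0.0000; 0.6293 0.7772 0.0000; 0.0000 0.0000 1.0000], t=(-0.2170, 1.1090, 0.0000)
after S1 (triangulate): (-0.0231, -1.3412, 1.9445)
after S2 (kf_track): (-1.2229, 1.0698, -0.0692)

result = (-1.2229, 1.0698, -0.0692)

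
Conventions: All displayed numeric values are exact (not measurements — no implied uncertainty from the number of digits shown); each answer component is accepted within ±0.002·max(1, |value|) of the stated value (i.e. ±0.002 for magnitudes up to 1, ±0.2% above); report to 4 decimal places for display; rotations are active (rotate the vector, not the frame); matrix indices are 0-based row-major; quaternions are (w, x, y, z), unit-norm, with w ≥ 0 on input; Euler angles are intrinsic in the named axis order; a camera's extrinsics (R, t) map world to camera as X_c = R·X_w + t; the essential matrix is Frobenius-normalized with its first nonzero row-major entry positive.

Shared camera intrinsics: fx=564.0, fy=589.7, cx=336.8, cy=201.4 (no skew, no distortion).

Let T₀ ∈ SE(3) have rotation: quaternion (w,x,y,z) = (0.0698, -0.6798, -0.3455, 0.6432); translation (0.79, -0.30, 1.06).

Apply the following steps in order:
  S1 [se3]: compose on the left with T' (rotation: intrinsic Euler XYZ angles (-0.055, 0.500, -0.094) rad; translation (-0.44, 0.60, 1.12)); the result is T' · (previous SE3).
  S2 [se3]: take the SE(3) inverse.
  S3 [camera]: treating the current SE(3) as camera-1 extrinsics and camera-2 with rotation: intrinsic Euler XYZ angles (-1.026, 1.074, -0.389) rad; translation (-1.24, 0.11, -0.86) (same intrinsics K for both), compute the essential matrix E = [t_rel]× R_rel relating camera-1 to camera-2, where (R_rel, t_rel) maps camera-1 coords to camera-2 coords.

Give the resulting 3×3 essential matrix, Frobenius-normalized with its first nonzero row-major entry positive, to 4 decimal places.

after S1 (compose_se3): R=[-0.4077 0.0115 -0.9130; 0.5229 -0.8168 -0.2438; -0.7486 -0.5768 0.3271], t=(0.7337, 0.2589, 1.7063)
after S2 (invert_se3): R=[-0.4077 0.5229 -0.7486; 0.0115 -0.8168 -0.5768; -0.9130 -0.2438 0.3271], t=(1.4411, 1.1872, 0.1750)
after S3 (essential): [0.0063 0.1245 -0.5372; -0.6837 -0.0614 0.0942; -0.1759 0.0871 -0.4210]

matrix = [0.0063 0.1245 -0.5372; -0.6837 -0.0614 0.0942; -0.1759 0.0871 -0.4210]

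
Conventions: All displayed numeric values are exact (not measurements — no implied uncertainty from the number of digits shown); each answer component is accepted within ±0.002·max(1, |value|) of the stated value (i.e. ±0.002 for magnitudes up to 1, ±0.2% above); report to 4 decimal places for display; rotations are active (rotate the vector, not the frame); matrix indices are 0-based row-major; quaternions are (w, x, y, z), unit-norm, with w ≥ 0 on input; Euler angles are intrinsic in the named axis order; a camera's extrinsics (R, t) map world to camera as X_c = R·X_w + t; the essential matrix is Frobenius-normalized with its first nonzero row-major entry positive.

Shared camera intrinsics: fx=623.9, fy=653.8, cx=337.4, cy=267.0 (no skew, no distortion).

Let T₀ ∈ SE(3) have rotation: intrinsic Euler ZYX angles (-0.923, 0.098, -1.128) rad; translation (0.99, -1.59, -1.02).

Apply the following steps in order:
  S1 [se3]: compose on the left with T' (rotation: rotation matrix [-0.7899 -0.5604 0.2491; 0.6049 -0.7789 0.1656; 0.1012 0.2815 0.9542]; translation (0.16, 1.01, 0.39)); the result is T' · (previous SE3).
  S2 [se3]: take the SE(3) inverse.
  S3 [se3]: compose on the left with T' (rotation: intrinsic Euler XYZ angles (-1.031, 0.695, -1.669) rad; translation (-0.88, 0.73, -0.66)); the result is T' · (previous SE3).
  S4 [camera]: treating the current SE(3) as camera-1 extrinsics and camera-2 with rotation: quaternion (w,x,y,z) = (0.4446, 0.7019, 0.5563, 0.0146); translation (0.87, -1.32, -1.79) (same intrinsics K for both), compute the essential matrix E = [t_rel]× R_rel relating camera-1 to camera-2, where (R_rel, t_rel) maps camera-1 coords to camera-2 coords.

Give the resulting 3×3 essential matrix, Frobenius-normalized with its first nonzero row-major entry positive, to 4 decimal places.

matrix = [0.1811 0.4355 -0.0285; -0.4675 0.4765 0.0055; -0.4971 -0.2870 0.0396]

after S1 (compose_se3): R=[-0.0540 -0.6361 -0.7697; 0.9652 -0.2308 0.1231; -0.2560 -0.7362 0.6264], t=(0.0150, 2.6784, -0.9307)
after S2 (invert_se3): R=[-0.0540 0.9652 -0.2560; -0.6361 -0.2308 -0.7362; -0.7697 0.1231 0.6264], t=(-2.8225, -0.0574, 0.2649)
after S3 (compose_se3): R=[-0.9751 -0.1703 -0.1423; -0.1026 -0.2228 0.9695; -0.1968 0.9599 0.1997], t=(-0.5417, 2.2304, -3.0421)
after S4 (essential): [0.1811 0.4355 -0.0285; -0.4675 0.4765 0.0055; -0.4971 -0.2870 0.0396]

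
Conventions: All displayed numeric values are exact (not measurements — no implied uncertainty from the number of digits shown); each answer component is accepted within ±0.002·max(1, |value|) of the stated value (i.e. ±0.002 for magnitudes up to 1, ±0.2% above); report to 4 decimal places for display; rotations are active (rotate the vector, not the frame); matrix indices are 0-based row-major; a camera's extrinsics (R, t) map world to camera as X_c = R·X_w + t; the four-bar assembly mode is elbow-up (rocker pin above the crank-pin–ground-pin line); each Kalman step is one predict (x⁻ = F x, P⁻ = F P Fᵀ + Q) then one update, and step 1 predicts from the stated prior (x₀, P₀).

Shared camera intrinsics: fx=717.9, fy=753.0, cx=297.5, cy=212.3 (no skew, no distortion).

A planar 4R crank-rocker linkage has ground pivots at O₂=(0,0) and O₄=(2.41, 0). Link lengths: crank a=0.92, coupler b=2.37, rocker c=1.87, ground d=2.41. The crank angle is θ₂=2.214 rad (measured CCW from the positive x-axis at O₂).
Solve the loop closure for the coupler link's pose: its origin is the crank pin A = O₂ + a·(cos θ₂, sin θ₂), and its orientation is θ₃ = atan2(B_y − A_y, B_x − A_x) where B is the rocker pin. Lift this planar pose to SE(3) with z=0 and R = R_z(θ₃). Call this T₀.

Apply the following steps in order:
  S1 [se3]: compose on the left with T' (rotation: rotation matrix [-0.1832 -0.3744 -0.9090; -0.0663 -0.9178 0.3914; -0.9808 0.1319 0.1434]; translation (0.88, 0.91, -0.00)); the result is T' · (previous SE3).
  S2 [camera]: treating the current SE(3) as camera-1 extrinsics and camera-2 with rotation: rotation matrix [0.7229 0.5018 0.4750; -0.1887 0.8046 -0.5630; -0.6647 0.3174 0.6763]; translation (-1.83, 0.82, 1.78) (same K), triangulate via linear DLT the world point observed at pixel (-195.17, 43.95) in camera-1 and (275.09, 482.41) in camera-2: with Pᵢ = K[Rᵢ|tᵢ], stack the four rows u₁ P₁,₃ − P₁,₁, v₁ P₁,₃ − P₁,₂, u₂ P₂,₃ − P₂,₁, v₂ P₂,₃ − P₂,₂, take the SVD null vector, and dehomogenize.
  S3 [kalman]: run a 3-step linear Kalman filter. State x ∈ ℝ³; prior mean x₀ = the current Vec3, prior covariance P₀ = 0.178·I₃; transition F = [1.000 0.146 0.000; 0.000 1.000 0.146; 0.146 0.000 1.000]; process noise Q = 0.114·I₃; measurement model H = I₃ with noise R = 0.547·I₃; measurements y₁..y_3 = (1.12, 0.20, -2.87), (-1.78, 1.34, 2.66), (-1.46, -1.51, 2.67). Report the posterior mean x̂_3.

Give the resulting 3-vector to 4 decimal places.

result = (-0.6123, 0.4658, 1.4631)

source (fourbar_fk): coupler pose = R=[0.9148 -0.4038 0.0000; 0.4038 0.9148 0.0000; 0.0000 0.0000 1.0000], t=(-0.5518, 0.7362, 0.0000)
after S1 (compose_se3): R=[-0.3188 -0.2685 -0.9090; -0.4313 -0.8129 0.3914; -0.8440 0.5168 0.1434], t=(0.7055, 0.2709, 0.6383)
after S2 (triangulate): (-0.2531, 1.9722, 1.9007)
after S3 (kf_track): (-0.6123, 0.4658, 1.4631)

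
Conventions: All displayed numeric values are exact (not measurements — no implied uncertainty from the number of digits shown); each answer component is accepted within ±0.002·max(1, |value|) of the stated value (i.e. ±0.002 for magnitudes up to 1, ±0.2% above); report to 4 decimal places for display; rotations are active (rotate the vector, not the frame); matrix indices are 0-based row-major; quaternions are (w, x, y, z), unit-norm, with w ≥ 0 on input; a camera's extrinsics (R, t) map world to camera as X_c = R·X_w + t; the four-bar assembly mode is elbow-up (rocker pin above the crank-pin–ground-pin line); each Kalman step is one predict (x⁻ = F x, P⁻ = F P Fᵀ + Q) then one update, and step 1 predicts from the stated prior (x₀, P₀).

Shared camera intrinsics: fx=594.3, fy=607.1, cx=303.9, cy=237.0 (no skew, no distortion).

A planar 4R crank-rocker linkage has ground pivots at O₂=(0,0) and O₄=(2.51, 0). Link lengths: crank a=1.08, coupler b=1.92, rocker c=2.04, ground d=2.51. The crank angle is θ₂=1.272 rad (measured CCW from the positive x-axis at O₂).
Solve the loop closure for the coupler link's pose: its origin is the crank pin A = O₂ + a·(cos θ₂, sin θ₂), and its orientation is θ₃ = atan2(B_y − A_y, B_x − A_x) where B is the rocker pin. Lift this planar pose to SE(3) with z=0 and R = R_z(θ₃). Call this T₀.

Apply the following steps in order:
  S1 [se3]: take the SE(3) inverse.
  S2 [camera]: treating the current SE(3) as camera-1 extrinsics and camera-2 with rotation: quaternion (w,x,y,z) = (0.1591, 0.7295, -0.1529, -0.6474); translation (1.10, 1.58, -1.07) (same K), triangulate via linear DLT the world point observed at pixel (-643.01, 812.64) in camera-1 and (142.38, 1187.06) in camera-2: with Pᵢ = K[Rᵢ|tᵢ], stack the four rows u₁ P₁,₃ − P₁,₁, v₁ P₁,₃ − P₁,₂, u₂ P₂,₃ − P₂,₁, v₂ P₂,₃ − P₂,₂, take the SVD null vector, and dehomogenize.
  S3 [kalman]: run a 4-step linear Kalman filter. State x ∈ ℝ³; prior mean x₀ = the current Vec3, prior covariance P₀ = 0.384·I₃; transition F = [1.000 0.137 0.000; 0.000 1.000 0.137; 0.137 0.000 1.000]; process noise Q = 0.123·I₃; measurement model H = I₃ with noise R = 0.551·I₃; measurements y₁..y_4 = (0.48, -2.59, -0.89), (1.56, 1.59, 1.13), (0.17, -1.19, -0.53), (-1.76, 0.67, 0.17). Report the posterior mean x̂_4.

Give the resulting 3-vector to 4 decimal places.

source (fourbar_fk): coupler pose = R=[0.8717 -0.4900 0.0000; 0.4900 0.8717 0.0000; 0.0000 0.0000 1.0000], t=(0.3179, 1.0321, 0.0000)
after S1 (invert_se3): R=[0.8717 0.4900 0.0000; -0.4900 0.8717 0.0000; 0.0000 0.0000 1.0000], t=(-0.7829, -0.7439, 0.0000)
after S2 (triangulate): (-1.7510, 1.0832, 1.1162)
after S3 (kf_track): (-0.5526, 0.0770, 0.0980)

result = (-0.5526, 0.0770, 0.0980)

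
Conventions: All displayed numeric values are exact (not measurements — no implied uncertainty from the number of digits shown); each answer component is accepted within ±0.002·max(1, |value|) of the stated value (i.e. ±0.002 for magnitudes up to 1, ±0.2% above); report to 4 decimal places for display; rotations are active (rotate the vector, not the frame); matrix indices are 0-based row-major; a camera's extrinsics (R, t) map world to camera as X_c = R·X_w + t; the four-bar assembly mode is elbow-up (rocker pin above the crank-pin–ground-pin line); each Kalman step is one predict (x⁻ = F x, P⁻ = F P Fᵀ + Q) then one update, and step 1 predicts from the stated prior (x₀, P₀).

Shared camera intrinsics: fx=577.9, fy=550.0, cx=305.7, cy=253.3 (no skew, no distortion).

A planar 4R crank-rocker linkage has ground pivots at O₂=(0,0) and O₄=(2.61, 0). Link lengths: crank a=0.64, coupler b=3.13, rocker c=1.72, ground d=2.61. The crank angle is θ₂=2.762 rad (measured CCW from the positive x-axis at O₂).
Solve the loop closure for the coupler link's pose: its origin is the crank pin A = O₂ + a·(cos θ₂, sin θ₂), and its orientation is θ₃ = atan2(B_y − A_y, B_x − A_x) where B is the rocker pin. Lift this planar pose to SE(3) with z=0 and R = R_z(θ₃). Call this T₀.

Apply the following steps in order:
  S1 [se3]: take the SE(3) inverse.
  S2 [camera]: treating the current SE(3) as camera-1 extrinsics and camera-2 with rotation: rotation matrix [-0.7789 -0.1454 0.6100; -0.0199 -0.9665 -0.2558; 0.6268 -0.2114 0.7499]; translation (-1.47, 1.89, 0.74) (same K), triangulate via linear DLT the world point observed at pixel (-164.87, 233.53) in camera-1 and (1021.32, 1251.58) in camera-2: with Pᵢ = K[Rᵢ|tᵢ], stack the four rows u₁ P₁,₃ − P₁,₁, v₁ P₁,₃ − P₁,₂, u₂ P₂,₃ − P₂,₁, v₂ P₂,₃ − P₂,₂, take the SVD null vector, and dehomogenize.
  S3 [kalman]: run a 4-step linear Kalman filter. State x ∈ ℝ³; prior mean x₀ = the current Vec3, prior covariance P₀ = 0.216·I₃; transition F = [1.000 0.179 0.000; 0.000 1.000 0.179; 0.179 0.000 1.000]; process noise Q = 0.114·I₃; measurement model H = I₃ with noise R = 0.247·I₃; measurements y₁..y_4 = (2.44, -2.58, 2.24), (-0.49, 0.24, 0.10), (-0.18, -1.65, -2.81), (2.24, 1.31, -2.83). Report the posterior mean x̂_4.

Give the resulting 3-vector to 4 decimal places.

source (fourbar_fk): coupler pose = R=[0.8894 -0.4571 0.0000; 0.4571 0.8894 0.0000; 0.0000 0.0000 1.0000], t=(-0.5944, 0.2371, 0.0000)
after S1 (invert_se3): R=[0.8894 0.4571 0.0000; -0.4571 0.8894 0.0000; 0.0000 0.0000 1.0000], t=(0.4203, -0.4826, 0.0000)
after S2 (triangulate): (-1.9756, -0.5515, 1.9513)
after S3 (kf_track): (0.8345, 0.0453, -1.7199)

result = (0.8345, 0.0453, -1.7199)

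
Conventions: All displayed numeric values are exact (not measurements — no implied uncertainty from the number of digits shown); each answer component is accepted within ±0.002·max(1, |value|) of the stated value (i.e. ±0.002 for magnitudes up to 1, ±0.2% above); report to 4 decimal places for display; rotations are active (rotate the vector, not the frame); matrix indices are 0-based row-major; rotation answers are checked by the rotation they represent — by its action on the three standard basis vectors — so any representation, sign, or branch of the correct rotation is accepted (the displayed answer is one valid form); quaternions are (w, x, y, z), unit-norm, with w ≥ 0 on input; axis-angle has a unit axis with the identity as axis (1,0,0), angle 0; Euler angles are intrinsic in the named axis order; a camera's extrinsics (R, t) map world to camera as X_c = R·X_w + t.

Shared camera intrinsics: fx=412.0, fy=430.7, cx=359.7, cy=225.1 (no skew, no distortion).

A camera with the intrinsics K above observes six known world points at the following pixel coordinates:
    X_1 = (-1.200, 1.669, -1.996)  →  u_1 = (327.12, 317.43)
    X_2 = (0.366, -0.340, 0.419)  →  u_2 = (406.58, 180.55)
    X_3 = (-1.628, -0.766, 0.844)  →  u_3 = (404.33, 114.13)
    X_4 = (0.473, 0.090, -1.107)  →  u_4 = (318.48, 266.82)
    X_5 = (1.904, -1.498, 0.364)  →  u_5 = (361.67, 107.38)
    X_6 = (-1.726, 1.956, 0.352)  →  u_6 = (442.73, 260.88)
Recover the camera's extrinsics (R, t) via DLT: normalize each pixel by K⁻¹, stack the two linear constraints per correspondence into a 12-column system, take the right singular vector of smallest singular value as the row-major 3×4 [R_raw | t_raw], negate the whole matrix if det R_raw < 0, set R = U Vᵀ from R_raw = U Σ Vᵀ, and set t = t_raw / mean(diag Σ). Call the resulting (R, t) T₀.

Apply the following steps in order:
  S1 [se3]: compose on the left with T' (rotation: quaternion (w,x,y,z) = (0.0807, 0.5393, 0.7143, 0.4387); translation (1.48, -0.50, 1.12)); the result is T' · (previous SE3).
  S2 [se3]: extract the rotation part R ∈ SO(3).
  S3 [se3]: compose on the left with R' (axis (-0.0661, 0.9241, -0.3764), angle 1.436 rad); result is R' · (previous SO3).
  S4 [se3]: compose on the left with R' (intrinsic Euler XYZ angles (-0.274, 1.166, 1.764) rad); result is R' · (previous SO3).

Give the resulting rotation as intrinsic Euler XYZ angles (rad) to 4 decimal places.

source (pnp_recover): camera pose = R=[0.0109 0.4709 0.8821; 0.3481 0.8252 -0.4449; -0.9374 0.3119 -0.1549], t=(0.3800, -0.2000, 5.7299)
after S1 (compose_se3): R=[-0.3125 0.5700 -0.7599; -0.4850 0.5921 0.6435; 0.8168 0.5697 0.0915], t=(4.5578, 2.9052, -2.3366)
after S2 (rot_of_se3): [-0.3125 0.5700 -0.7599; -0.4850 0.5921 0.6435; 0.8168 0.5697 0.0915]
after S3 (compose_so3): [0.5671 0.8022 0.1867; -0.4831 0.1403 0.8643; 0.6671 -0.5803 0.4671]
after S4 (compose_so3): [0.7570 -0.6483 0.0812; 0.6053 0.7427 0.2863; -0.2459 -0.1676 0.9547]

rotation (euler_xyz) = (-0.2914, 0.0813, 0.7082)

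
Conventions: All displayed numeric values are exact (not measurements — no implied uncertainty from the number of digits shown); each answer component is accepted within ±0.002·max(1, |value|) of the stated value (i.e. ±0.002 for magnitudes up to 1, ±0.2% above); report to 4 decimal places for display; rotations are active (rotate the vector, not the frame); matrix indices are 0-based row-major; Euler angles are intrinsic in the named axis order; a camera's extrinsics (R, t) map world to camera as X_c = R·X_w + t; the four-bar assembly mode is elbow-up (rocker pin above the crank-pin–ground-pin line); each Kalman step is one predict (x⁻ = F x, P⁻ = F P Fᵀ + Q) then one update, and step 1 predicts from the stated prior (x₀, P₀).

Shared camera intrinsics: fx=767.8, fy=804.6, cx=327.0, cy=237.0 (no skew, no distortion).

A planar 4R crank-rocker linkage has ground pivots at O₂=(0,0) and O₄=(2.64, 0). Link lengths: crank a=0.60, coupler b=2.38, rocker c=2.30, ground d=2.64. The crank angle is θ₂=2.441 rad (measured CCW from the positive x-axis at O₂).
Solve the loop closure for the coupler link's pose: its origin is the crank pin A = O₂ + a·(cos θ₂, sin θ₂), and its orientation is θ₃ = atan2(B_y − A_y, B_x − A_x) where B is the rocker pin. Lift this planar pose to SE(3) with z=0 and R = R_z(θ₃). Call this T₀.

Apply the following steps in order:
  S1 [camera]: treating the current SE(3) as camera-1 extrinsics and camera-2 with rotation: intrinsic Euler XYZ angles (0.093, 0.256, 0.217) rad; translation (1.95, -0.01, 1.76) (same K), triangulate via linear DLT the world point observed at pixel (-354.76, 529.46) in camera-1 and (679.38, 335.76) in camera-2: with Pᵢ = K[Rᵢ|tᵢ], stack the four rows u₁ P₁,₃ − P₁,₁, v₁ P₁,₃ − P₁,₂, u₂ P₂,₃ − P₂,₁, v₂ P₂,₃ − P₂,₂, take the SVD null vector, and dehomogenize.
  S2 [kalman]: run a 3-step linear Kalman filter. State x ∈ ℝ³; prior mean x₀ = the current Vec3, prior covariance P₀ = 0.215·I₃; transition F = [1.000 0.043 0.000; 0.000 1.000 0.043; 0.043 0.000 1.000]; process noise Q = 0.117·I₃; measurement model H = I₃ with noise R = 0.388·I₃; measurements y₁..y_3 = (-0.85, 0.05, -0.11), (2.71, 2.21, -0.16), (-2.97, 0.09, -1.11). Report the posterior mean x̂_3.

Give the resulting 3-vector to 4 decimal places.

result = (-0.7998, 0.7227, -0.2648)

source (fourbar_fk): coupler pose = R=[0.7667 -0.6421 0.0000; 0.6421 0.7667 0.0000; 0.0000 0.0000 1.0000], t=(-0.4587, 0.3868, 0.0000)
after S1 (triangulate): (-0.6060, 0.7547, 1.5855)
after S2 (kf_track): (-0.7998, 0.7227, -0.2648)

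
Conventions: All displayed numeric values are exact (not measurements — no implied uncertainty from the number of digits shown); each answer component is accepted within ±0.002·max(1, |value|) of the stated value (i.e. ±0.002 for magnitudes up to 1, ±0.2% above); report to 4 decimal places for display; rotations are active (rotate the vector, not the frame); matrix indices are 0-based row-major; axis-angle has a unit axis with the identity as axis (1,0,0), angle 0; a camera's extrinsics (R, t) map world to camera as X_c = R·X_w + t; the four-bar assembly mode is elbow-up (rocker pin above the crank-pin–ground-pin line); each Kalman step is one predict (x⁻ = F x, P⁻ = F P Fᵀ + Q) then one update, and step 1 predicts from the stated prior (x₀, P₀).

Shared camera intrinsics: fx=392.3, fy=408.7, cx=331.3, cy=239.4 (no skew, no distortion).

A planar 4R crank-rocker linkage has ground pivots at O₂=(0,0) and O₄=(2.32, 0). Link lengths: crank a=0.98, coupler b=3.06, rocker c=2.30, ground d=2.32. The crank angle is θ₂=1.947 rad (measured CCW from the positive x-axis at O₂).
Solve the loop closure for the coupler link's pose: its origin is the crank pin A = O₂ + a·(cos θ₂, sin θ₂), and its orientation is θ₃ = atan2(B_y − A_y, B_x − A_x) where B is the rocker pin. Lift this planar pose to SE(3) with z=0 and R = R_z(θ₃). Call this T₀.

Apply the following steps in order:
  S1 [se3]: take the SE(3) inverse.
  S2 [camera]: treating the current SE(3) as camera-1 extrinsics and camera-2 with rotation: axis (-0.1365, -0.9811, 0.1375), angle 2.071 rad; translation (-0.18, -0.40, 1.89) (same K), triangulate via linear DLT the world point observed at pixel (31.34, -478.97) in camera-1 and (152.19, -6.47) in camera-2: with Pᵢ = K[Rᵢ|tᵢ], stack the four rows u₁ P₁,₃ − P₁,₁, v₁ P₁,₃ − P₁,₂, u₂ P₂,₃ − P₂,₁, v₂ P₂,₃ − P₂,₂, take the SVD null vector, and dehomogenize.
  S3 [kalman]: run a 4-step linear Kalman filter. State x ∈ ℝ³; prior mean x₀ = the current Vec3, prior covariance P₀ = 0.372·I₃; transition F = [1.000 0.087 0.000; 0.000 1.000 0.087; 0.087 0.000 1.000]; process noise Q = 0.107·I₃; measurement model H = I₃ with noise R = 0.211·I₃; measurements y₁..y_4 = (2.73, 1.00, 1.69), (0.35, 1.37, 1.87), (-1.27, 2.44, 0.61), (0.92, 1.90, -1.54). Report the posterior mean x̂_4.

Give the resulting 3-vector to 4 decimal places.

source (fourbar_fk): coupler pose = R=[0.8912 -0.4536 0.0000; 0.4536 0.8912 0.0000; 0.0000 0.0000 1.0000], t=(-0.3600, 0.9115, 0.0000)
after S1 (invert_se3): R=[0.8912 0.4536 0.0000; -0.4536 0.8912 0.0000; 0.0000 0.0000 1.0000], t=(-0.0926, -0.9756, 0.0000)
after S2 (triangulate): (-0.2830, -0.3605, 0.6648)
after S3 (kf_track): (0.4590, 1.8749, -0.1873)

result = (0.4590, 1.8749, -0.1873)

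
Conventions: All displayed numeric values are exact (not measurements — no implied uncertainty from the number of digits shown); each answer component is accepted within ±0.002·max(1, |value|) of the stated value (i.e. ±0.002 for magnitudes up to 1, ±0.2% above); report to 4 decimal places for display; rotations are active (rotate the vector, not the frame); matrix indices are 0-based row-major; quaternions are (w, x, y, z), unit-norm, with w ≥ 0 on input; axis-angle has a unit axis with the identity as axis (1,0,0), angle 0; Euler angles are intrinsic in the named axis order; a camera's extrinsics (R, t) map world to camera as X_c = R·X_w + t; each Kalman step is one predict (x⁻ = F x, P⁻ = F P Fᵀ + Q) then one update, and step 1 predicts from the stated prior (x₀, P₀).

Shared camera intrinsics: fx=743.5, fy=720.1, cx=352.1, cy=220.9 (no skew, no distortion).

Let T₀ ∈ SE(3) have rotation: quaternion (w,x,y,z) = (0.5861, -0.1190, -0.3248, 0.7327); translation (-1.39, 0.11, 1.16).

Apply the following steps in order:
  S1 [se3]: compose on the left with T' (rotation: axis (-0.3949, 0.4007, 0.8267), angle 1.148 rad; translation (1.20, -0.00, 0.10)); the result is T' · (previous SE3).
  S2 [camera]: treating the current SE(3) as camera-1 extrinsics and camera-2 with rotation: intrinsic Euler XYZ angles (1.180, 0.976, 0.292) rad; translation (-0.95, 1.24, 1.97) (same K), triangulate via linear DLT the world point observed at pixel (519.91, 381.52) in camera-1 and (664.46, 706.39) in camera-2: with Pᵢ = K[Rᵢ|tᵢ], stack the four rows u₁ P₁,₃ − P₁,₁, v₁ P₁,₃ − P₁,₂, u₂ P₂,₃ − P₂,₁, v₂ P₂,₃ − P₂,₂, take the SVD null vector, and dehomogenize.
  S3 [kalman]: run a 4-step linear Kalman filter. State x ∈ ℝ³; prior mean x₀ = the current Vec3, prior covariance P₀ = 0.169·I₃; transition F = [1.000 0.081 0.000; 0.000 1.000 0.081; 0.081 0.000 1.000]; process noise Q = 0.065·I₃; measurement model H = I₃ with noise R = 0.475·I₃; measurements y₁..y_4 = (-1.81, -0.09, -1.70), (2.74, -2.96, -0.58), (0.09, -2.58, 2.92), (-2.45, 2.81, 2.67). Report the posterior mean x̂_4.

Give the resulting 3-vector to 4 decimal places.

after S1 (compose_se3): R=[-0.9004 -0.4126 0.1378; 0.3993 -0.9097 -0.1141; 0.1724 -0.0477 0.9839], t=(0.6092, -0.2183, 1.8009)
after S2 (triangulate): (0.5114, -0.9600, 1.2820)
after S3 (kf_track): (-0.4720, -0.2476, 1.5304)

result = (-0.4720, -0.2476, 1.5304)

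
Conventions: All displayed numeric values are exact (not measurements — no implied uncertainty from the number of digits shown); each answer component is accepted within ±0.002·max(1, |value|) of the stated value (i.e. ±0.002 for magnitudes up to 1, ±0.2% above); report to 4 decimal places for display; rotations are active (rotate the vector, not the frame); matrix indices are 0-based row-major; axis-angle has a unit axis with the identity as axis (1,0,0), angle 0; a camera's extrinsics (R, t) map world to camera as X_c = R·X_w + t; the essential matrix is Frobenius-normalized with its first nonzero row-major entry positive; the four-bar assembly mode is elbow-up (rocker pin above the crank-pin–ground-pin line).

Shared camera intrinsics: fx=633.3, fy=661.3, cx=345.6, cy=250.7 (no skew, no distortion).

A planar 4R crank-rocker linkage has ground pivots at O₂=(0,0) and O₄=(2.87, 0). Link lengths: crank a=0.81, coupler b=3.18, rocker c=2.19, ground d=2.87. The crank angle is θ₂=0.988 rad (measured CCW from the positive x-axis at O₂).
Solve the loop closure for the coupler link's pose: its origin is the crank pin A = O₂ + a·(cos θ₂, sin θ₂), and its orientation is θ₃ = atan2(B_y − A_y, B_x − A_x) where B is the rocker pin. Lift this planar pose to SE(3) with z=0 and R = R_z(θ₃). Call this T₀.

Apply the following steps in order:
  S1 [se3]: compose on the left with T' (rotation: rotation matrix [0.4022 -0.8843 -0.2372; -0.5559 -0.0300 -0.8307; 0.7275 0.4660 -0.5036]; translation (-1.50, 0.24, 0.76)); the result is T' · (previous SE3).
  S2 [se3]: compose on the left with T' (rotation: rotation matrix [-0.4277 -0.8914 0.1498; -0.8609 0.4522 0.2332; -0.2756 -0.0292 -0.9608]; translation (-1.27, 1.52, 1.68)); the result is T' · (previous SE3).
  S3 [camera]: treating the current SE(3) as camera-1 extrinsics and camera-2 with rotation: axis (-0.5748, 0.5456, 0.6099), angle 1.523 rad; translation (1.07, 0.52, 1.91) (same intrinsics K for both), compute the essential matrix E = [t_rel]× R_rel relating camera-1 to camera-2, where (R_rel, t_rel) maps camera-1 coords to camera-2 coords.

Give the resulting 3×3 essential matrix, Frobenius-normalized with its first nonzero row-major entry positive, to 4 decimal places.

source (fourbar_fk): coupler pose = R=[0.8853 -0.4649 0.0000; 0.4649 0.8853 0.0000; 0.0000 0.0000 1.0000], t=(0.4458, 0.6763, 0.0000)
after S1 (compose_se3): R=[-0.0550 -0.9699 -0.2372; -0.5061 0.2319 -0.8307; 0.8607 0.0743 -0.5036], t=(-1.9187, -0.0281, 1.3994)
after S2 (compose_se3): R=[0.6036 0.2192 0.7665; 0.0192 0.9572 -0.2889; -0.7970 0.1891 0.5735], t=(-0.2147, 3.4854, 0.8650)
after S3 (essential): [0.3161 0.0323 0.0812; -0.2339 0.0639 0.6636; -0.5856 -0.0676 -0.2141]

matrix = [0.3161 0.0323 0.0812; -0.2339 0.0639 0.6636; -0.5856 -0.0676 -0.2141]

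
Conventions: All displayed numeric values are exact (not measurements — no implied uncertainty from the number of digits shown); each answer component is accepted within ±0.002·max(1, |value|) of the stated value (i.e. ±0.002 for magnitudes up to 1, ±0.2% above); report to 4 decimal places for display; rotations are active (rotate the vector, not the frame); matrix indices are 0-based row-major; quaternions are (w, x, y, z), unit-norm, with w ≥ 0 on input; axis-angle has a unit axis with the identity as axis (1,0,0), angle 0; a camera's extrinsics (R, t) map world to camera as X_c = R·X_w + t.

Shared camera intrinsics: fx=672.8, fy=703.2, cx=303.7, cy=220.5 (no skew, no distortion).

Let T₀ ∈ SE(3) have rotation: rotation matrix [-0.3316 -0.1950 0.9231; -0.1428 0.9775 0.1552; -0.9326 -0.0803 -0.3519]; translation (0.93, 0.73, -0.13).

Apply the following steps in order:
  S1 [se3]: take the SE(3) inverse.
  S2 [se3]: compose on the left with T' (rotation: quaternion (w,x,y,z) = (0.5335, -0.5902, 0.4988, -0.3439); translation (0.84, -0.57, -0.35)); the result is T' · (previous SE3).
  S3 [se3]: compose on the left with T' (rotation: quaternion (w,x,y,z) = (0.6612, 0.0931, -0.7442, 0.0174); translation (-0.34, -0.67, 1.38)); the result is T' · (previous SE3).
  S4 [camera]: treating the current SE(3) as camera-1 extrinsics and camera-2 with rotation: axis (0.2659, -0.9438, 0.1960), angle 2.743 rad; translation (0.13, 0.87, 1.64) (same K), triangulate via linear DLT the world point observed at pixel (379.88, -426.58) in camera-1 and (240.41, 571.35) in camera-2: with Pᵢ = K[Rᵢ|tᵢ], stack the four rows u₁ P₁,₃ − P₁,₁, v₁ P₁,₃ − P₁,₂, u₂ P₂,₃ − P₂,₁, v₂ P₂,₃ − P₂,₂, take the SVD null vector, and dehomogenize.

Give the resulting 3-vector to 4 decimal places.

result = (0.8649, 0.4752, -1.8318)

after S1 (invert_se3): R=[-0.3316 -0.1428 -0.9326; -0.1950 0.9775 -0.0803; 0.9231 0.1552 -0.3519], t=(0.2913, -0.5427, -1.0175)
after S2 (compose_se3): R=[0.8211 -0.1092 -0.5603; 0.5684 0.2463 0.7850; 0.0523 -0.9630 0.2643], t=(0.0833, -1.1764, 0.3388)
after S3 (compose_se3): R=[-0.2320 0.9167 -0.3254; 0.4556 0.3980 0.7963; 0.8594 0.0365 -0.5099], t=(-0.4912, -1.8854, 1.3055)
after S4 (triangulate): (0.8649, 0.4752, -1.8318)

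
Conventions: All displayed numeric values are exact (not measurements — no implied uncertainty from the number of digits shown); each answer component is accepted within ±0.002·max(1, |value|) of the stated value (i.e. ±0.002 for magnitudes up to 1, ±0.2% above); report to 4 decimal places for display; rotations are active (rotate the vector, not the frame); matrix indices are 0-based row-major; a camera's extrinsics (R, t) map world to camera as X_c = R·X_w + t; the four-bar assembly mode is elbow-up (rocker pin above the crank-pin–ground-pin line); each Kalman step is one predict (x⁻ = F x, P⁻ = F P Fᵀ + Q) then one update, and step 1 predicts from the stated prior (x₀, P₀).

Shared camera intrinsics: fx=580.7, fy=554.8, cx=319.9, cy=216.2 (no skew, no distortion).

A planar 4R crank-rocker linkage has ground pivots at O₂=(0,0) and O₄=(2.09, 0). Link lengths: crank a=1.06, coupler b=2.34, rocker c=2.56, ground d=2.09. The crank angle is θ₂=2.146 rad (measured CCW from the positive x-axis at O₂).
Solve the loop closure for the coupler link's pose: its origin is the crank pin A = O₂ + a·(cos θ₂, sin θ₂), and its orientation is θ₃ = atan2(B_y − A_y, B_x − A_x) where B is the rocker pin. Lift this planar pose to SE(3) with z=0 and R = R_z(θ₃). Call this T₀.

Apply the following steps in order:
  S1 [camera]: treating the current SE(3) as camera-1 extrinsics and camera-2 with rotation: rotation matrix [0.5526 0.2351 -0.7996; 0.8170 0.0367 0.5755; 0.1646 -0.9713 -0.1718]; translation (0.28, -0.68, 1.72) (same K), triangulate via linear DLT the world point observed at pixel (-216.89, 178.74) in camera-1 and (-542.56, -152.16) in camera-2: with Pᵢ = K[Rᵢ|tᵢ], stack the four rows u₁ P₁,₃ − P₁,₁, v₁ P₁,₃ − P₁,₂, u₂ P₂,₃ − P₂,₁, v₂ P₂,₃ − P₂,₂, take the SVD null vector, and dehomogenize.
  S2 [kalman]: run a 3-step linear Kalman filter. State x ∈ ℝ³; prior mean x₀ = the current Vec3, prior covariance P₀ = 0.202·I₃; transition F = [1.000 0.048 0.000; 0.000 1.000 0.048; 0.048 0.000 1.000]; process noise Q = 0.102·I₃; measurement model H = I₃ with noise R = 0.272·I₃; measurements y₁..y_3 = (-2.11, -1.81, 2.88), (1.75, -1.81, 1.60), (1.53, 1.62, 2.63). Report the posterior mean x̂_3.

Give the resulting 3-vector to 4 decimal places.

source (fourbar_fk): coupler pose = R=[0.7626 -0.6469 0.0000; 0.6469 0.7626 0.0000; 0.0000 0.0000 1.0000], t=(-0.5766, 0.8894, 0.0000)
after S1 (triangulate): (-1.4298, -0.1065, 1.7288)
after S2 (kf_track): (0.6210, 0.1259, 2.2946)

result = (0.6210, 0.1259, 2.2946)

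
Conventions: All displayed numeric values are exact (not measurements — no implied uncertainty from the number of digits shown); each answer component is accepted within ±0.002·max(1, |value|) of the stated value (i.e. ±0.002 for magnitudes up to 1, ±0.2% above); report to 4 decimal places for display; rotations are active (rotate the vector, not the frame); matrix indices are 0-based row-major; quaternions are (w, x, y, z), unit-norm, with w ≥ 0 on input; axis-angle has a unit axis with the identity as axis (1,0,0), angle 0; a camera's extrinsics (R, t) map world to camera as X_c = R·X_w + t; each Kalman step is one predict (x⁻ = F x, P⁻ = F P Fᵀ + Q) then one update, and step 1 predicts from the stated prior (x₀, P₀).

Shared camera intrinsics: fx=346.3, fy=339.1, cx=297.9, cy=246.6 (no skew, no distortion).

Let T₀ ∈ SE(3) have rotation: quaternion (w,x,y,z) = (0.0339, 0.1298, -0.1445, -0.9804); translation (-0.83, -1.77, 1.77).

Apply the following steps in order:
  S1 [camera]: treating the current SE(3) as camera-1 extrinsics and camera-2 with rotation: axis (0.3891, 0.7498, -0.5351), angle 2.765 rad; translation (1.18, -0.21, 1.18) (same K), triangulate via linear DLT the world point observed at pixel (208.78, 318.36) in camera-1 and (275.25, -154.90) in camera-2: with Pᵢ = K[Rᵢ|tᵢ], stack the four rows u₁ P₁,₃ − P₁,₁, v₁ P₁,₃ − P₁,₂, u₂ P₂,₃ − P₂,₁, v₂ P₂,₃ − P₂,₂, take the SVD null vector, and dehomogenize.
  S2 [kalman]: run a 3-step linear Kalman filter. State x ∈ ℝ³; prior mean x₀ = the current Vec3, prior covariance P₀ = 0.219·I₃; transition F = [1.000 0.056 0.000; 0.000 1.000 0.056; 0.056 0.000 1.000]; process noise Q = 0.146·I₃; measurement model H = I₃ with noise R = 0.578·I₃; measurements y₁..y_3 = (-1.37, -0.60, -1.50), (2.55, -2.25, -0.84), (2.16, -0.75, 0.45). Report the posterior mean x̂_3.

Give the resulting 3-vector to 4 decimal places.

result = (1.0019, -1.2841, 0.2305)

after S1 (triangulate): (-0.6090, -1.9285, 1.9021)
after S2 (kf_track): (1.0019, -1.2841, 0.2305)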